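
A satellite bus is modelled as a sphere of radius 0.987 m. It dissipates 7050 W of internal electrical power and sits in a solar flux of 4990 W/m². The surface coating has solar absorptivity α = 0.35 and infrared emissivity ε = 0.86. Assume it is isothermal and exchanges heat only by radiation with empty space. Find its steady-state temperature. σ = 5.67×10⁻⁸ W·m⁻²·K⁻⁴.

T ≈ 380 K

At steady state, absorbed solar power + internal power = radiated power.
Absorbed: α·S·A_cross = 0.35·4990·3.060 = 5345 W (cross-section πr²).
Total input = 5345 + 7050 = 12400 W.
Radiated: εσ·A_surf·T⁴ with A_surf = 4πr² = 12.24 m².
T⁴ = 12400/(0.86·5.67×10⁻⁸·12.24) = 2.076×10¹⁰ K⁴.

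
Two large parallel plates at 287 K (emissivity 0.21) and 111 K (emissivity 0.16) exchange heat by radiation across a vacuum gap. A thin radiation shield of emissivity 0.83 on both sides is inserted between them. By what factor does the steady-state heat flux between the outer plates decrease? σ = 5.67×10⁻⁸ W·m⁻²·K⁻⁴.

Without shield: q₀ = σΔ(T⁴)/(1/ε₁+1/ε₂−1) with denominator 10.01.
With shield the two gaps are in series; the resistances add: (1/ε₁+1/ε_s−1)+(1/ε_s+1/ε₂−1) = 4.967+6.455 = 11.42.
Heat-flux ratio q₀/q = 11.42/10.01.

factor ≈ 1.14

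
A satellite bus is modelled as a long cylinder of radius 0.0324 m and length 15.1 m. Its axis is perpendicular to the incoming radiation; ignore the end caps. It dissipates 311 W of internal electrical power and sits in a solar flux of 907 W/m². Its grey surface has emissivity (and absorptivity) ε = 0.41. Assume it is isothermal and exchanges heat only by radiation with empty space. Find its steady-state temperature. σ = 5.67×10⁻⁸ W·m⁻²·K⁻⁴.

At steady state, absorbed solar power + internal power = radiated power.
Absorbed: α·S·A_cross = 0.41·907·0.9785 = 363.9 W (cross-section 2rL).
Total input = 363.9 + 311 = 674.9 W.
Radiated: εσ·A_surf·T⁴ with A_surf = 2πrL = 3.074 m².
T⁴ = 674.9/(0.41·5.67×10⁻⁸·3.074) = 9.444×10⁹ K⁴.

T ≈ 312 K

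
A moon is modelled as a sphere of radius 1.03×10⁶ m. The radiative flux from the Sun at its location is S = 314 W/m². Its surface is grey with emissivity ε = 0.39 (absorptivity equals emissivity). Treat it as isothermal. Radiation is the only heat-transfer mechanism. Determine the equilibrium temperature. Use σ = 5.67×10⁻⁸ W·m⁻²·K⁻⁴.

At equilibrium, absorbed power = emitted power.
Absorbing cross-section = πr² = 3.333×10¹² m²; emitting surface = 4πr² = 1.333×10¹³ m² (ratio 4).
εS·A_cross = εσ·A_surf·T⁴  ⇒  T⁴ = S/(4σ)   (ε cancels).
T⁴ = 314/(4·5.67×10⁻⁸) = 1.384×10⁹ K⁴.
T = (1.384×10⁹)^(1/4).

T ≈ 193 K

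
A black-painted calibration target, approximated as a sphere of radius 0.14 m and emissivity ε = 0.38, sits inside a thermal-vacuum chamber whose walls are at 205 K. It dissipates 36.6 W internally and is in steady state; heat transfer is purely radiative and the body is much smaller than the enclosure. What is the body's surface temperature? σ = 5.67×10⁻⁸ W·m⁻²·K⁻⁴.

For a small grey body in a large enclosure, net radiated power = εσA(T⁴ − T_w⁴).
Steady state: P = εσA(T⁴ − T_w⁴) with A = 4πr² = 0.2463 m².
T⁴ = P/(εσA) + T_w⁴ = 36.6/(0.38·5.67×10⁻⁸·0.2463) + (205)⁴
    = 6.897×10⁹ + 1.766×10⁹ = 8.663×10⁹ K⁴.

T ≈ 305 K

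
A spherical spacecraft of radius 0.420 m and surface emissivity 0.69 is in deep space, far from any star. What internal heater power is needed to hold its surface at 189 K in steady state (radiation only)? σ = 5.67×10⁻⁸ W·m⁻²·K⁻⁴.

P = εσ·4πr²·T⁴.
4πr² = 2.217 m²; T⁴ = 1.276×10⁹ K⁴.
P = 0.69·5.67×10⁻⁸·2.217·1.276×10⁹.

P ≈ 111 W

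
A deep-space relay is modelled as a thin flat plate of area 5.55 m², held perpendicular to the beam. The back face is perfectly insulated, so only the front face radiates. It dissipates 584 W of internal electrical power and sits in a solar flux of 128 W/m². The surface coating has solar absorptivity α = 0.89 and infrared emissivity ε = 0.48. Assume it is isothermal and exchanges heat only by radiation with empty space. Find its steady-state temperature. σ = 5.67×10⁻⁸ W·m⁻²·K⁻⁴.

T ≈ 300 K

At steady state, absorbed solar power + internal power = radiated power.
Absorbed: α·S·A_cross = 0.89·128·5.550 = 632.3 W (cross-section A).
Total input = 632.3 + 584 = 1216 W.
Radiated: εσ·A_surf·T⁴ with A_surf = A = 5.550 m².
T⁴ = 1216/(0.48·5.67×10⁻⁸·5.550) = 8.052×10⁹ K⁴.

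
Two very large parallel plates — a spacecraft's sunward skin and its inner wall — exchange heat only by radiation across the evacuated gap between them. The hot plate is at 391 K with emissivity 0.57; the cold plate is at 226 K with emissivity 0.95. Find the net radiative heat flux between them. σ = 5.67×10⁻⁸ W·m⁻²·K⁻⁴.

q ≈ 652 W/m²

For two infinite grey parallel plates, q = σ(T₁⁴ − T₂⁴)/(1/ε₁ + 1/ε₂ − 1).
T₁⁴ − T₂⁴ = 2.337×10¹⁰ − 2.609×10⁹ = 2.076×10¹⁰ K⁴.
1/ε₁ + 1/ε₂ − 1 = 1.754 + 1.053 − 1 = 1.807.
q = 5.67×10⁻⁸ × 2.076×10¹⁰ / 1.807.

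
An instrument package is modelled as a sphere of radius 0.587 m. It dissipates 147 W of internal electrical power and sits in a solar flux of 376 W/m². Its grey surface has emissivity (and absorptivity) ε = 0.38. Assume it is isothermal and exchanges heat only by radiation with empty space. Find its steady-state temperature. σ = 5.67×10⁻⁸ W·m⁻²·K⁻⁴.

At steady state, absorbed solar power + internal power = radiated power.
Absorbed: α·S·A_cross = 0.38·376·1.082 = 154.7 W (cross-section πr²).
Total input = 154.7 + 147 = 301.7 W.
Radiated: εσ·A_surf·T⁴ with A_surf = 4πr² = 4.330 m².
T⁴ = 301.7/(0.38·5.67×10⁻⁸·4.330) = 3.234×10⁹ K⁴.

T ≈ 238 K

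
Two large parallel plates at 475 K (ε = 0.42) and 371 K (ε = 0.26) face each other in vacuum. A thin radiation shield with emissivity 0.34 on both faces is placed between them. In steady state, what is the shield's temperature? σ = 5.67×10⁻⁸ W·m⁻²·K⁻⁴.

T_s ≈ 439 K

In steady state the net flux on the hot side equals that on the cold side.
σ(T₁⁴−T_s⁴)/D₁ = σ(T_s⁴−T₂⁴)/D₂, with D₁ = 1/ε₁+1/ε_s−1 = 4.322, D₂ = 1/ε_s+1/ε₂−1 = 5.787.
Solve for T_s⁴: T_s⁴ = (D₂·T₁⁴ + D₁·T₂⁴)/(D₁+D₂) = 3.724×10¹⁰ K⁴.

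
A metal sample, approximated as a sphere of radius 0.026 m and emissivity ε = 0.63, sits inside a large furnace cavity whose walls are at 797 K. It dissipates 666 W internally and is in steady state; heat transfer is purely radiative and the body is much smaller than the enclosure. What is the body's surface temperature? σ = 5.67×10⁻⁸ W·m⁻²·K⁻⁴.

For a small grey body in a large enclosure, net radiated power = εσA(T⁴ − T_w⁴).
Steady state: P = εσA(T⁴ − T_w⁴) with A = 4πr² = 0.008495 m².
T⁴ = P/(εσA) + T_w⁴ = 666/(0.63·5.67×10⁻⁸·0.008495) + (797)⁴
    = 2.195×10¹² + 4.035×10¹¹ = 2.598×10¹² K⁴.

T ≈ 1270 K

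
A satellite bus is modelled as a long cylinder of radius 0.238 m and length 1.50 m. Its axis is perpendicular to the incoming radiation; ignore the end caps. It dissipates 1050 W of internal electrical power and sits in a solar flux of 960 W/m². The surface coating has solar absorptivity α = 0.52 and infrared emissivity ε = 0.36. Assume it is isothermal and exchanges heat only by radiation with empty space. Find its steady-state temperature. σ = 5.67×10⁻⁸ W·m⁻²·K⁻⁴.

At steady state, absorbed solar power + internal power = radiated power.
Absorbed: α·S·A_cross = 0.52·960·0.7140 = 356.4 W (cross-section 2rL).
Total input = 356.4 + 1050 = 1406 W.
Radiated: εσ·A_surf·T⁴ with A_surf = 2πrL = 2.243 m².
T⁴ = 1406/(0.36·5.67×10⁻⁸·2.243) = 3.072×10¹⁰ K⁴.

T ≈ 419 K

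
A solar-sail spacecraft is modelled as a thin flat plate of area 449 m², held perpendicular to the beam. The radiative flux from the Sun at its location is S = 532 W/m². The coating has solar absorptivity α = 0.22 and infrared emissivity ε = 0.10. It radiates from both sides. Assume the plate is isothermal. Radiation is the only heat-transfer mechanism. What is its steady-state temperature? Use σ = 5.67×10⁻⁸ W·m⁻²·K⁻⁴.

T ≈ 319 K

At equilibrium, absorbed power = emitted power.
Absorbing cross-section = A = 449.0 m²; emitting surface = 2A = 898.0 m² (ratio 2).
αS·A_cross = εσ·A_surf·T⁴  ⇒  T⁴ = αS/(ε·2σ).
T⁴ = 0.220·532/(0.10·2·5.67×10⁻⁸) = 1.032×10¹⁰ K⁴.
T = (1.032×10¹⁰)^(1/4).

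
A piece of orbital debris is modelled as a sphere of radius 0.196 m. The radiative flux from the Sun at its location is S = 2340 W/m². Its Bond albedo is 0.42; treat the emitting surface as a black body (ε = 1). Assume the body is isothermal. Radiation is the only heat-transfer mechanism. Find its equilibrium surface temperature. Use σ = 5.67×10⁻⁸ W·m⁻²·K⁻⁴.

T ≈ 278 K

At equilibrium, absorbed power = emitted power.
Absorbing cross-section = πr² = 0.1207 m²; emitting surface = 4πr² = 0.4827 m² (ratio 4).
(1−a)S·A_cross = εσ·A_surf·T⁴  ⇒  T⁴ = (1−a)S/(4σ).
T⁴ = 0.580·2340/(4·5.67×10⁻⁸) = 5.984×10⁹ K⁴.
T = (5.984×10⁹)^(1/4).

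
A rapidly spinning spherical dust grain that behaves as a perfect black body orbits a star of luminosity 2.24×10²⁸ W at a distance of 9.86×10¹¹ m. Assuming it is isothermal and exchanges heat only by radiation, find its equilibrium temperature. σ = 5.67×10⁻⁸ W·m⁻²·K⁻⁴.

First find the stellar flux at distance d: S = L/(4πd²) = 2.24×10²⁸/(4π·(9.86×10¹¹)²) = 1834 W/m².
For an isothermal sphere, absorbed (1−a)S·πr² = emitted σ·4πr²·T⁴, so T⁴ = (1−a)S/(4σ).
T⁴ = 1.00·1834/(4·5.67×10⁻⁸) = 8.084×10⁹ K⁴.

T ≈ 300 K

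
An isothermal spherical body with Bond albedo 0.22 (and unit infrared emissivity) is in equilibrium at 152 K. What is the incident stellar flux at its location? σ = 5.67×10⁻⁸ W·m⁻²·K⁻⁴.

(1−a)S·πr² = σ·4πr²·T⁴ ⇒ S = 4σT⁴/(1−a).
S = 4·5.67×10⁻⁸·5.338×10⁸/0.780.

S ≈ 155 W/m²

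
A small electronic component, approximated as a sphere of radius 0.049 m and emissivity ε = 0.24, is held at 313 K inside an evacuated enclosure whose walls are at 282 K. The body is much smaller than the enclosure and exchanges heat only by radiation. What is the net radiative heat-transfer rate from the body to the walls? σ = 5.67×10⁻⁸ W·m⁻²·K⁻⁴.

For a small grey body in a large enclosure: P_net = εσA(T_body⁴ − T_wall⁴).
A = 4πr² = 0.03017 m²; T_body⁴ − T_wall⁴ = 9.598×10⁹ − 6.324×10⁹ = 3.274×10⁹ K⁴.
|P_net| = 0.24·5.67×10⁻⁸·0.03017·3.274×10⁹.

P_net ≈ 1.34 W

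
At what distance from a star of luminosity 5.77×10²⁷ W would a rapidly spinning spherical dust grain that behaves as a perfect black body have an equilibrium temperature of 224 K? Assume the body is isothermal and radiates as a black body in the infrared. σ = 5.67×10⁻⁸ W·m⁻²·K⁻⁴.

d ≈ 8.97×10¹¹ m

For an isothermal black-emitting sphere, (1−a)S·πr² = σ·4πr²·T⁴ ⇒ S = 4σT⁴/(1−a).
S = 4·5.67×10⁻⁸·(224)⁴/1.00 = 571.0 W/m².
Flux falls as S = L/(4πd²), so d = √(L/(4πS)) = √(5.77×10²⁷/(4π·571.0)).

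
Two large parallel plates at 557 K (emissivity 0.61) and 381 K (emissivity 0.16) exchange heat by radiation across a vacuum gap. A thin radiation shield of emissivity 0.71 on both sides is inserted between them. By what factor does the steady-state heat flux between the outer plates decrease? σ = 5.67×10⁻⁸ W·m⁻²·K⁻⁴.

Without shield: q₀ = σΔ(T⁴)/(1/ε₁+1/ε₂−1) with denominator 6.889.
With shield the two gaps are in series; the resistances add: (1/ε₁+1/ε_s−1)+(1/ε_s+1/ε₂−1) = 2.048+6.658 = 8.706.
Heat-flux ratio q₀/q = 8.706/6.889.

factor ≈ 1.26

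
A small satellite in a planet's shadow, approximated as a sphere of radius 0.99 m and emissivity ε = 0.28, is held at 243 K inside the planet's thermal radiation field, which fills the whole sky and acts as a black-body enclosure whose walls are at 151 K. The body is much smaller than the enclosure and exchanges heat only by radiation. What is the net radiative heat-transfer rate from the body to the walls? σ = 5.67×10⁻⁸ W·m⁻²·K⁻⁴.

For a small grey body in a large enclosure: P_net = εσA(T_body⁴ − T_wall⁴).
A = 4πr² = 12.32 m²; T_body⁴ − T_wall⁴ = 3.487×10⁹ − 5.199×10⁸ = 2.967×10⁹ K⁴.
|P_net| = 0.28·5.67×10⁻⁸·12.32·2.967×10⁹.

P_net ≈ 580 W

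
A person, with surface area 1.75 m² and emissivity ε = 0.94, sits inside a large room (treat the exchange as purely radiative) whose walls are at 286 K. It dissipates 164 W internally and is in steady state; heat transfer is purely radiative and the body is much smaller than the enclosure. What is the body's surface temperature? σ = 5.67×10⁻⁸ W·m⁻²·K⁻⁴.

T ≈ 303 K

For a small grey body in a large enclosure, net radiated power = εσA(T⁴ − T_w⁴).
Steady state: P = εσA(T⁴ − T_w⁴) with A = 1.75 m².
T⁴ = P/(εσA) + T_w⁴ = 164/(0.94·5.67×10⁻⁸·1.750) + (286)⁴
    = 1.758×10⁹ + 6.691×10⁹ = 8.449×10⁹ K⁴.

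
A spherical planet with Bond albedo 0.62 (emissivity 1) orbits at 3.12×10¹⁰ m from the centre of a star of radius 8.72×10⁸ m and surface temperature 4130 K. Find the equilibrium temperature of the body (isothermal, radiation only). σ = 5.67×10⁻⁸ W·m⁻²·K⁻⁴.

T ≈ 383 K

The star's surface emits σT_*⁴; at distance d the flux is S = σT_*⁴(R_*/d)².
S = 5.67×10⁻⁸·(4130)⁴·(8.72×10⁸/3.12×10¹⁰)² = 12890 W/m².
For an isothermal sphere T⁴ = (1−a)S/(4σ) = 2.159×10¹⁰ K⁴.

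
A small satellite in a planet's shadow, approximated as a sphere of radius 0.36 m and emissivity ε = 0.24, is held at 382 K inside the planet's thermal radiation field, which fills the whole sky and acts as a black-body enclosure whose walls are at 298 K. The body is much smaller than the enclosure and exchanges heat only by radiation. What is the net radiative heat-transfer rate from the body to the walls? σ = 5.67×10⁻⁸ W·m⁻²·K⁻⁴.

For a small grey body in a large enclosure: P_net = εσA(T_body⁴ − T_wall⁴).
A = 4πr² = 1.629 m²; T_body⁴ − T_wall⁴ = 2.129×10¹⁰ − 7.886×10⁹ = 1.341×10¹⁰ K⁴.
|P_net| = 0.24·5.67×10⁻⁸·1.629·1.341×10¹⁰.

P_net ≈ 297 W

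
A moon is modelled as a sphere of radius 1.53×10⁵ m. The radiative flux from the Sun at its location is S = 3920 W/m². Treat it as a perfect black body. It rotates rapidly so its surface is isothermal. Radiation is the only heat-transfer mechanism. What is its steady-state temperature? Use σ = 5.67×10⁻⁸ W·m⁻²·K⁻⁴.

At equilibrium, absorbed power = emitted power.
Absorbing cross-section = πr² = 7.354×10¹⁰ m²; emitting surface = 4πr² = 2.942×10¹¹ m² (ratio 4).
S·A_cross = εσ·A_surf·T⁴  ⇒  T⁴ = S/(4σ).
T⁴ = 1.00·3920/(4·5.67×10⁻⁸) = 1.728×10¹⁰ K⁴.
T = (1.728×10¹⁰)^(1/4).

T ≈ 363 K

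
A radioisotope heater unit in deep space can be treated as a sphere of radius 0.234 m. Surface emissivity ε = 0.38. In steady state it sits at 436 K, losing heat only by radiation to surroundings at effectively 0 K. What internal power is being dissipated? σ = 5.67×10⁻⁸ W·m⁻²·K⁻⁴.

Steady state: P = εσA T⁴.
A = 4πr² = 0.6881 m²; T⁴ = (436)⁴ = 3.614×10¹⁰ K⁴.
P = 0.38 × 5.67×10⁻⁸ × 0.6881 × 3.614×10¹⁰.

P ≈ 536 W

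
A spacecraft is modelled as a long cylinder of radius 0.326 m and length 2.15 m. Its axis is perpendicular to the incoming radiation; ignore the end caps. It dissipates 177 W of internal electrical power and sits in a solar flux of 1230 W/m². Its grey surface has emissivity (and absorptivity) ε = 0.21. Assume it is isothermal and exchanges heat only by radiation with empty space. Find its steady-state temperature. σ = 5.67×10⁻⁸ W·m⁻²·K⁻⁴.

At steady state, absorbed solar power + internal power = radiated power.
Absorbed: α·S·A_cross = 0.21·1230·1.402 = 362.1 W (cross-section 2rL).
Total input = 362.1 + 177 = 539.1 W.
Radiated: εσ·A_surf·T⁴ with A_surf = 2πrL = 4.404 m².
T⁴ = 539.1/(0.21·5.67×10⁻⁸·4.404) = 1.028×10¹⁰ K⁴.

T ≈ 318 K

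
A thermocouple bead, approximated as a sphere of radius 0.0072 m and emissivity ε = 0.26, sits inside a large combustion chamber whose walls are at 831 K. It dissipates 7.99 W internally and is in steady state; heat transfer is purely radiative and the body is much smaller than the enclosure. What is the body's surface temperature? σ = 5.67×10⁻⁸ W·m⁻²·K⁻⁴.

T ≈ 1070 K

For a small grey body in a large enclosure, net radiated power = εσA(T⁴ − T_w⁴).
Steady state: P = εσA(T⁴ − T_w⁴) with A = 4πr² = 6.514×10⁻⁴ m².
T⁴ = P/(εσA) + T_w⁴ = 7.99/(0.26·5.67×10⁻⁸·6.514×10⁻⁴) + (831)⁴
    = 8.320×10¹¹ + 4.769×10¹¹ = 1.309×10¹² K⁴.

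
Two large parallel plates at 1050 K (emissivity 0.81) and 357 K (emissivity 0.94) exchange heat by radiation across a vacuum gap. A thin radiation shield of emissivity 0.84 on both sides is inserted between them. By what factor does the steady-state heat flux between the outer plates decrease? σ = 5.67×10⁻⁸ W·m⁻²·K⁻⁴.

Without shield: q₀ = σΔ(T⁴)/(1/ε₁+1/ε₂−1) with denominator 1.298.
With shield the two gaps are in series; the resistances add: (1/ε₁+1/ε_s−1)+(1/ε_s+1/ε₂−1) = 1.425+1.254 = 2.679.
Heat-flux ratio q₀/q = 2.679/1.298.

factor ≈ 2.06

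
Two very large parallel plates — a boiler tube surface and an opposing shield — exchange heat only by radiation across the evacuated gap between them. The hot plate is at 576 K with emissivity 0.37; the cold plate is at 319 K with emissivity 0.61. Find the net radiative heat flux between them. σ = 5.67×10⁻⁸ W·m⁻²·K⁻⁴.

q ≈ 1690 W/m²

For two infinite grey parallel plates, q = σ(T₁⁴ − T₂⁴)/(1/ε₁ + 1/ε₂ − 1).
T₁⁴ − T₂⁴ = 1.101×10¹¹ − 1.036×10¹⁰ = 9.972×10¹⁰ K⁴.
1/ε₁ + 1/ε₂ − 1 = 2.703 + 1.639 − 1 = 3.342.
q = 5.67×10⁻⁸ × 9.972×10¹⁰ / 3.342.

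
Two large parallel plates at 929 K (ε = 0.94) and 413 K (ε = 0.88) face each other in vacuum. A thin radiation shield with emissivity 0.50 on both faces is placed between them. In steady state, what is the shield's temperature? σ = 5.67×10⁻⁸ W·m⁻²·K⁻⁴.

T_s ≈ 792 K

In steady state the net flux on the hot side equals that on the cold side.
σ(T₁⁴−T_s⁴)/D₁ = σ(T_s⁴−T₂⁴)/D₂, with D₁ = 1/ε₁+1/ε_s−1 = 2.064, D₂ = 1/ε_s+1/ε₂−1 = 2.136.
Solve for T_s⁴: T_s⁴ = (D₂·T₁⁴ + D₁·T₂⁴)/(D₁+D₂) = 3.931×10¹¹ K⁴.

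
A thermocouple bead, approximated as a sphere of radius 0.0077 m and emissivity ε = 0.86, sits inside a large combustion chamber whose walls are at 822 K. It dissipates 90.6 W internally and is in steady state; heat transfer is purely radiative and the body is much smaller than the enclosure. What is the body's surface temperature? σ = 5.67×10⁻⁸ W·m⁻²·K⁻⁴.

For a small grey body in a large enclosure, net radiated power = εσA(T⁴ − T_w⁴).
Steady state: P = εσA(T⁴ − T_w⁴) with A = 4πr² = 7.451×10⁻⁴ m².
T⁴ = P/(εσA) + T_w⁴ = 90.6/(0.86·5.67×10⁻⁸·7.451×10⁻⁴) + (822)⁴
    = 2.494×10¹² + 4.565×10¹¹ = 2.950×10¹² K⁴.

T ≈ 1310 K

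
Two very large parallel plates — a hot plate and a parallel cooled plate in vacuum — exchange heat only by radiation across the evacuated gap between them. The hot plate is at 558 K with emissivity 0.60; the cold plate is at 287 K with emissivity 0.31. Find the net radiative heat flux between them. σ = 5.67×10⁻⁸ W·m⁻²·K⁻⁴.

q ≈ 1310 W/m²

For two infinite grey parallel plates, q = σ(T₁⁴ − T₂⁴)/(1/ε₁ + 1/ε₂ − 1).
T₁⁴ − T₂⁴ = 9.695×10¹⁰ − 6.785×10⁹ = 9.016×10¹⁰ K⁴.
1/ε₁ + 1/ε₂ − 1 = 1.667 + 3.226 − 1 = 3.892.
q = 5.67×10⁻⁸ × 9.016×10¹⁰ / 3.892.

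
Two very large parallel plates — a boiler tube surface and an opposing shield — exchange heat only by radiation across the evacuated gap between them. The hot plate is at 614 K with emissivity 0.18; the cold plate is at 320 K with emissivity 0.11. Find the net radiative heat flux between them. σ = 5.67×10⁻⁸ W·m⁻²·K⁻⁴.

For two infinite grey parallel plates, q = σ(T₁⁴ − T₂⁴)/(1/ε₁ + 1/ε₂ − 1).
T₁⁴ − T₂⁴ = 1.421×10¹¹ − 1.049×10¹⁰ = 1.316×10¹¹ K⁴.
1/ε₁ + 1/ε₂ − 1 = 5.556 + 9.091 − 1 = 13.65.
q = 5.67×10⁻⁸ × 1.316×10¹¹ / 13.65.

q ≈ 547 W/m²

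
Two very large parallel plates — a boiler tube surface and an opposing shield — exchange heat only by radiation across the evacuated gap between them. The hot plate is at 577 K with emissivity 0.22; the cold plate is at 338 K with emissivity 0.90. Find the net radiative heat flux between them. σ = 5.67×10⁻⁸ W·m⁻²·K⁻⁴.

q ≈ 1190 W/m²

For two infinite grey parallel plates, q = σ(T₁⁴ − T₂⁴)/(1/ε₁ + 1/ε₂ − 1).
T₁⁴ − T₂⁴ = 1.108×10¹¹ − 1.305×10¹⁰ = 9.779×10¹⁰ K⁴.
1/ε₁ + 1/ε₂ − 1 = 4.545 + 1.111 − 1 = 4.657.
q = 5.67×10⁻⁸ × 9.779×10¹⁰ / 4.657.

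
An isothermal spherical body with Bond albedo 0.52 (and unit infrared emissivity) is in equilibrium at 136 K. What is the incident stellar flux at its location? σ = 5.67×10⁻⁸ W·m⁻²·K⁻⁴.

(1−a)S·πr² = σ·4πr²·T⁴ ⇒ S = 4σT⁴/(1−a).
S = 4·5.67×10⁻⁸·3.421×10⁸/0.480.

S ≈ 162 W/m²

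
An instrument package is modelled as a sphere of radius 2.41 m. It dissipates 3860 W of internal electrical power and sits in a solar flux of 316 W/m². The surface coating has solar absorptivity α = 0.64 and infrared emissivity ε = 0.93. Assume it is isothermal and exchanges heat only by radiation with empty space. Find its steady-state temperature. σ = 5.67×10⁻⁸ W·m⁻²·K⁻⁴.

T ≈ 210 K

At steady state, absorbed solar power + internal power = radiated power.
Absorbed: α·S·A_cross = 0.64·316·18.25 = 3690 W (cross-section πr²).
Total input = 3690 + 3860 = 7550 W.
Radiated: εσ·A_surf·T⁴ with A_surf = 4πr² = 72.99 m².
T⁴ = 7550/(0.93·5.67×10⁻⁸·72.99) = 1.962×10⁹ K⁴.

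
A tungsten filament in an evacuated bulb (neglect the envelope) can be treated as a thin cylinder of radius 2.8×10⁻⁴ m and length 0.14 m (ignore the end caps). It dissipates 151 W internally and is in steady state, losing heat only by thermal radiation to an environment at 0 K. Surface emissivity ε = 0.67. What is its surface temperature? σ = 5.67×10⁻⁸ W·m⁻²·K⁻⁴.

T ≈ 2000 K

Steady state: internal power = radiated power, P = εσA T⁴.
Radiating area A = 2πrL = 2.463×10⁻⁴ m².
T⁴ = P/(εσA) = 151/(0.67·5.67×10⁻⁸·2.463×10⁻⁴) = 1.614×10¹³ K⁴.
T = (1.614×10¹³)^(1/4).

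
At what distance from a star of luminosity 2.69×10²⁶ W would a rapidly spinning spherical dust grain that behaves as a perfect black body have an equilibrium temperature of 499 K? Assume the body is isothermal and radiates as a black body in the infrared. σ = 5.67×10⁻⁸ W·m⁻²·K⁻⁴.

d ≈ 3.90×10¹⁰ m

For an isothermal black-emitting sphere, (1−a)S·πr² = σ·4πr²·T⁴ ⇒ S = 4σT⁴/(1−a).
S = 4·5.67×10⁻⁸·(499)⁴/1.00 = 14060 W/m².
Flux falls as S = L/(4πd²), so d = √(L/(4πS)) = √(2.69×10²⁶/(4π·14060)).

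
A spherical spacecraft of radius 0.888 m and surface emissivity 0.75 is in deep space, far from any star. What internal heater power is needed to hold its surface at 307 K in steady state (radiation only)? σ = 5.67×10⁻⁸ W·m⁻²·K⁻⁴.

P ≈ 3740 W

P = εσ·4πr²·T⁴.
4πr² = 9.909 m²; T⁴ = 8.883×10⁹ K⁴.
P = 0.75·5.67×10⁻⁸·9.909·8.883×10⁹.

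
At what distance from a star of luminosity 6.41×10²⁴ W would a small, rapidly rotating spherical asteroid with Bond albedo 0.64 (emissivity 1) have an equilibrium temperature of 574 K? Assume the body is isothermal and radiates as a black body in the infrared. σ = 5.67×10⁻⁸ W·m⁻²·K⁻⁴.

For an isothermal black-emitting sphere, (1−a)S·πr² = σ·4πr²·T⁴ ⇒ S = 4σT⁴/(1−a).
S = 4·5.67×10⁻⁸·(574)⁴/0.360 = 68390 W/m².
Flux falls as S = L/(4πd²), so d = √(L/(4πS)) = √(6.41×10²⁴/(4π·68390)).

d ≈ 2.73×10⁹ m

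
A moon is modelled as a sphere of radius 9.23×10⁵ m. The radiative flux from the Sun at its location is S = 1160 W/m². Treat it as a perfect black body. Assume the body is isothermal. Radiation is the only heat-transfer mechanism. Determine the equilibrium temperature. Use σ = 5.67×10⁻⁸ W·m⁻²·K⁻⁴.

At equilibrium, absorbed power = emitted power.
Absorbing cross-section = πr² = 2.676×10¹² m²; emitting surface = 4πr² = 1.071×10¹³ m² (ratio 4).
S·A_cross = εσ·A_surf·T⁴  ⇒  T⁴ = S/(4σ).
T⁴ = 1.00·1160/(4·5.67×10⁻⁸) = 5.115×10⁹ K⁴.
T = (5.115×10⁹)^(1/4).

T ≈ 267 K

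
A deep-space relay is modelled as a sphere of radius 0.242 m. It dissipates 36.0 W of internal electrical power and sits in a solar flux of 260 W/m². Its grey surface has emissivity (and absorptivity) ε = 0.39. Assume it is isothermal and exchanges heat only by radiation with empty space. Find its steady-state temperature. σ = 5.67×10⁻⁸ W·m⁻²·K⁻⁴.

T ≈ 241 K

At steady state, absorbed solar power + internal power = radiated power.
Absorbed: α·S·A_cross = 0.39·260·0.1840 = 18.66 W (cross-section πr²).
Total input = 18.66 + 36.0 = 54.66 W.
Radiated: εσ·A_surf·T⁴ with A_surf = 4πr² = 0.7359 m².
T⁴ = 54.66/(0.39·5.67×10⁻⁸·0.7359) = 3.359×10⁹ K⁴.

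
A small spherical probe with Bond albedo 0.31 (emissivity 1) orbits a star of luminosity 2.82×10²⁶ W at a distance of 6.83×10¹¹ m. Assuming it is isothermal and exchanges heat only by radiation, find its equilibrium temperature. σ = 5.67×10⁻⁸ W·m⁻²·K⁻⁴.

First find the stellar flux at distance d: S = L/(4πd²) = 2.82×10²⁶/(4π·(6.83×10¹¹)²) = 48.11 W/m².
For an isothermal sphere, absorbed (1−a)S·πr² = emitted σ·4πr²·T⁴, so T⁴ = (1−a)S/(4σ).
T⁴ = 0.690·48.11/(4·5.67×10⁻⁸) = 1.464×10⁸ K⁴.

T ≈ 110 K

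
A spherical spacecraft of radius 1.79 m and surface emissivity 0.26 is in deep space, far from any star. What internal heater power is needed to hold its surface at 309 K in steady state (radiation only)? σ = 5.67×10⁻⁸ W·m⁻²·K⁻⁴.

P = εσ·4πr²·T⁴.
4πr² = 40.26 m²; T⁴ = 9.117×10⁹ K⁴.
P = 0.26·5.67×10⁻⁸·40.26·9.117×10⁹.

P ≈ 5410 W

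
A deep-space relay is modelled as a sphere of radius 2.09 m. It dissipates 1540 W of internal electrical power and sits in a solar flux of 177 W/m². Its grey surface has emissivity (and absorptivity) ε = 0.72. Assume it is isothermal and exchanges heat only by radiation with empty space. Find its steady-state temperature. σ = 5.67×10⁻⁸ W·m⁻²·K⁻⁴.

T ≈ 196 K

At steady state, absorbed solar power + internal power = radiated power.
Absorbed: α·S·A_cross = 0.72·177·13.72 = 1749 W (cross-section πr²).
Total input = 1749 + 1540 = 3289 W.
Radiated: εσ·A_surf·T⁴ with A_surf = 4πr² = 54.89 m².
T⁴ = 3289/(0.72·5.67×10⁻⁸·54.89) = 1.468×10⁹ K⁴.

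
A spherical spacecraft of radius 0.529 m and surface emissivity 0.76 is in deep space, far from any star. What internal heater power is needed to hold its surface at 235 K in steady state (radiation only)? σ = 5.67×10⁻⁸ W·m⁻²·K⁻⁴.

P = εσ·4πr²·T⁴.
4πr² = 3.517 m²; T⁴ = 3.050×10⁹ K⁴.
P = 0.76·5.67×10⁻⁸·3.517·3.050×10⁹.

P ≈ 462 W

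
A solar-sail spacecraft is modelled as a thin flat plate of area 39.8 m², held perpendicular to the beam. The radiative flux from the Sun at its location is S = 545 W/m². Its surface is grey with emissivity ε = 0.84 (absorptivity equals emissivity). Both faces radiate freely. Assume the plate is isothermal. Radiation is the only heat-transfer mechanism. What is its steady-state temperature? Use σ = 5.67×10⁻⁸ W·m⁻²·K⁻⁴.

T ≈ 263 K

At equilibrium, absorbed power = emitted power.
Absorbing cross-section = A = 39.80 m²; emitting surface = 2A = 79.60 m² (ratio 2).
εS·A_cross = εσ·A_surf·T⁴  ⇒  T⁴ = S/(2σ)   (ε cancels).
T⁴ = 545/(2·5.67×10⁻⁸) = 4.806×10⁹ K⁴.
T = (4.806×10⁹)^(1/4).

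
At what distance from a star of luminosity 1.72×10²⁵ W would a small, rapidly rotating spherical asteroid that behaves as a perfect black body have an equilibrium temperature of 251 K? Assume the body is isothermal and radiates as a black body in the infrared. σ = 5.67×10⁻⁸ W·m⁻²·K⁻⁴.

d ≈ 3.90×10¹⁰ m

For an isothermal black-emitting sphere, (1−a)S·πr² = σ·4πr²·T⁴ ⇒ S = 4σT⁴/(1−a).
S = 4·5.67×10⁻⁸·(251)⁴/1.00 = 900.2 W/m².
Flux falls as S = L/(4πd²), so d = √(L/(4πS)) = √(1.72×10²⁵/(4π·900.2)).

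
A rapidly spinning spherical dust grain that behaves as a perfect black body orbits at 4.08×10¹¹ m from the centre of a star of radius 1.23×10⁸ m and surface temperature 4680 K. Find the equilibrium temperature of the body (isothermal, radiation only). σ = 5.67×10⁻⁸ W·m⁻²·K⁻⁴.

The star's surface emits σT_*⁴; at distance d the flux is S = σT_*⁴(R_*/d)².
S = 5.67×10⁻⁸·(4680)⁴·(1.23×10⁸/4.08×10¹¹)² = 2.472 W/m².
For an isothermal sphere T⁴ = (1−a)S/(4σ) = 1.090×10⁷ K⁴.

T ≈ 57.5 K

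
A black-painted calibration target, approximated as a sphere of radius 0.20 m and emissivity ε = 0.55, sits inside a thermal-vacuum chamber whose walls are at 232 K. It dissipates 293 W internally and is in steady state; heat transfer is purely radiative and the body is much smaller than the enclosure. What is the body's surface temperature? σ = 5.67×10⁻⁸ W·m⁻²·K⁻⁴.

T ≈ 383 K

For a small grey body in a large enclosure, net radiated power = εσA(T⁴ − T_w⁴).
Steady state: P = εσA(T⁴ − T_w⁴) with A = 4πr² = 0.5027 m².
T⁴ = P/(εσA) + T_w⁴ = 293/(0.55·5.67×10⁻⁸·0.5027) + (232)⁴
    = 1.869×10¹⁰ + 2.897×10⁹ = 2.159×10¹⁰ K⁴.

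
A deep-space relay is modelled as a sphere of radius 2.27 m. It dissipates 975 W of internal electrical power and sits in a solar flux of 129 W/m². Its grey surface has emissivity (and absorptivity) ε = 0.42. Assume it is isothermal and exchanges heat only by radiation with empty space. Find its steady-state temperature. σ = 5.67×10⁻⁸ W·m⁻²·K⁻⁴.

T ≈ 186 K

At steady state, absorbed solar power + internal power = radiated power.
Absorbed: α·S·A_cross = 0.42·129·16.19 = 877.1 W (cross-section πr²).
Total input = 877.1 + 975 = 1852 W.
Radiated: εσ·A_surf·T⁴ with A_surf = 4πr² = 64.75 m².
T⁴ = 1852/(0.42·5.67×10⁻⁸·64.75) = 1.201×10⁹ K⁴.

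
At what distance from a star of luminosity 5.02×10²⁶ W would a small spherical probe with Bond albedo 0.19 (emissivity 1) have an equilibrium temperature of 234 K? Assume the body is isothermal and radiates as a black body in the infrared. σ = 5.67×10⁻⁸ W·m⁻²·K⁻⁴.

d ≈ 2.18×10¹¹ m

For an isothermal black-emitting sphere, (1−a)S·πr² = σ·4πr²·T⁴ ⇒ S = 4σT⁴/(1−a).
S = 4·5.67×10⁻⁸·(234)⁴/0.810 = 839.5 W/m².
Flux falls as S = L/(4πd²), so d = √(L/(4πS)) = √(5.02×10²⁶/(4π·839.5)).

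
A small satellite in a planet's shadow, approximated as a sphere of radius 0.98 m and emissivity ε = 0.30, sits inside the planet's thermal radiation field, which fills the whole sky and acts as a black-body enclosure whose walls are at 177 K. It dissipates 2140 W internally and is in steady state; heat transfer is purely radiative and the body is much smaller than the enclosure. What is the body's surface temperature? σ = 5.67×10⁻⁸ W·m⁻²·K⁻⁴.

T ≈ 327 K

For a small grey body in a large enclosure, net radiated power = εσA(T⁴ − T_w⁴).
Steady state: P = εσA(T⁴ − T_w⁴) with A = 4πr² = 12.07 m².
T⁴ = P/(εσA) + T_w⁴ = 2140/(0.30·5.67×10⁻⁸·12.07) + (177)⁴
    = 1.042×10¹⁰ + 9.815×10⁸ = 1.141×10¹⁰ K⁴.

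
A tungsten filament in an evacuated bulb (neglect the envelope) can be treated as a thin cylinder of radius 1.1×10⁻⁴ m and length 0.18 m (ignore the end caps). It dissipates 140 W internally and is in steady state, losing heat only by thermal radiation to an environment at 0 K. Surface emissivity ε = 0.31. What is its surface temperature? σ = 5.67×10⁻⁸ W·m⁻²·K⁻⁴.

T ≈ 2830 K

Steady state: internal power = radiated power, P = εσA T⁴.
Radiating area A = 2πrL = 1.244×10⁻⁴ m².
T⁴ = P/(εσA) = 140/(0.31·5.67×10⁻⁸·1.244×10⁻⁴) = 6.402×10¹³ K⁴.
T = (6.402×10¹³)^(1/4).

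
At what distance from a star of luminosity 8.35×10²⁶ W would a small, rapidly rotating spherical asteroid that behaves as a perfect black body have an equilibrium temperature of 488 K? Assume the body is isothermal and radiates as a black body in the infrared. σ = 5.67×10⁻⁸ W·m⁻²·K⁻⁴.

For an isothermal black-emitting sphere, (1−a)S·πr² = σ·4πr²·T⁴ ⇒ S = 4σT⁴/(1−a).
S = 4·5.67×10⁻⁸·(488)⁴/1.00 = 12860 W/m².
Flux falls as S = L/(4πd²), so d = √(L/(4πS)) = √(8.35×10²⁶/(4π·12860)).

d ≈ 7.19×10¹⁰ m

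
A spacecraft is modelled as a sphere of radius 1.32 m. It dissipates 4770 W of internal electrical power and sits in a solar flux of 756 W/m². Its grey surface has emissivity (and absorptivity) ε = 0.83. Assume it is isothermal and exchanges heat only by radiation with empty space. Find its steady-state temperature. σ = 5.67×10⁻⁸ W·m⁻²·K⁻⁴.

T ≈ 299 K

At steady state, absorbed solar power + internal power = radiated power.
Absorbed: α·S·A_cross = 0.83·756·5.474 = 3435 W (cross-section πr²).
Total input = 3435 + 4770 = 8205 W.
Radiated: εσ·A_surf·T⁴ with A_surf = 4πr² = 21.90 m².
T⁴ = 8205/(0.83·5.67×10⁻⁸·21.90) = 7.962×10⁹ K⁴.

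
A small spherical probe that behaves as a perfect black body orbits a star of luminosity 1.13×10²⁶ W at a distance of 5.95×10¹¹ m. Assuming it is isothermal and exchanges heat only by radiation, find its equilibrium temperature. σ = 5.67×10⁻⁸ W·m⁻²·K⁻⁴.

First find the stellar flux at distance d: S = L/(4πd²) = 1.13×10²⁶/(4π·(5.95×10¹¹)²) = 25.40 W/m².
For an isothermal sphere, absorbed (1−a)S·πr² = emitted σ·4πr²·T⁴, so T⁴ = (1−a)S/(4σ).
T⁴ = 1.00·25.40/(4·5.67×10⁻⁸) = 1.120×10⁸ K⁴.

T ≈ 103 K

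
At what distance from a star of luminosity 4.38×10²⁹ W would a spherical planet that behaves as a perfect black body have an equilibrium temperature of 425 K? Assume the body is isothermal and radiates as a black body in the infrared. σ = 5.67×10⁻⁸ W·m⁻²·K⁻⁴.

d ≈ 2.17×10¹² m

For an isothermal black-emitting sphere, (1−a)S·πr² = σ·4πr²·T⁴ ⇒ S = 4σT⁴/(1−a).
S = 4·5.67×10⁻⁸·(425)⁴/1.00 = 7399 W/m².
Flux falls as S = L/(4πd²), so d = √(L/(4πS)) = √(4.38×10²⁹/(4π·7399)).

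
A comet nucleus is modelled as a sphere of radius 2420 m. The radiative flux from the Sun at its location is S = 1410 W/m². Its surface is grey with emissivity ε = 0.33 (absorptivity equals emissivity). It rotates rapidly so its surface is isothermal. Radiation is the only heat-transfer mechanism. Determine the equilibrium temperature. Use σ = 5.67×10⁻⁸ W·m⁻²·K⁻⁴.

At equilibrium, absorbed power = emitted power.
Absorbing cross-section = πr² = 1.840×10⁷ m²; emitting surface = 4πr² = 7.359×10⁷ m² (ratio 4).
εS·A_cross = εσ·A_surf·T⁴  ⇒  T⁴ = S/(4σ)   (ε cancels).
T⁴ = 1410/(4·5.67×10⁻⁸) = 6.217×10⁹ K⁴.
T = (6.217×10⁹)^(1/4).

T ≈ 281 K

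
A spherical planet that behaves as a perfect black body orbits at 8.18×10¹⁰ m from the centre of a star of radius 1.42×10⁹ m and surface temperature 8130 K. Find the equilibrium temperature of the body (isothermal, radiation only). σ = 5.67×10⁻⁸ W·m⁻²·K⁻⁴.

T ≈ 757 K

The star's surface emits σT_*⁴; at distance d the flux is S = σT_*⁴(R_*/d)².
S = 5.67×10⁻⁸·(8130)⁴·(1.42×10⁹/8.18×10¹⁰)² = 74650 W/m².
For an isothermal sphere T⁴ = (1−a)S/(4σ) = 3.291×10¹¹ K⁴.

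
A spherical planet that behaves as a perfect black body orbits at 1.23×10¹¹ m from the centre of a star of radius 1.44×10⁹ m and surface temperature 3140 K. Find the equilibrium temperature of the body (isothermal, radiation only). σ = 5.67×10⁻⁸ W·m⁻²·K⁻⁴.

T ≈ 240 K

The star's surface emits σT_*⁴; at distance d the flux is S = σT_*⁴(R_*/d)².
S = 5.67×10⁻⁸·(3140)⁴·(1.44×10⁹/1.23×10¹¹)² = 755.5 W/m².
For an isothermal sphere T⁴ = (1−a)S/(4σ) = 3.331×10⁹ K⁴.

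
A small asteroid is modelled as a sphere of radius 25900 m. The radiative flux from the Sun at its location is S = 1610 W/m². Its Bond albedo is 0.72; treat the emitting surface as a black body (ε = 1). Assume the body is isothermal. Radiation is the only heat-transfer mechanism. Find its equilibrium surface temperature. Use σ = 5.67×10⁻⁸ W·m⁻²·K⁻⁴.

T ≈ 211 K

At equilibrium, absorbed power = emitted power.
Absorbing cross-section = πr² = 2.107×10⁹ m²; emitting surface = 4πr² = 8.430×10⁹ m² (ratio 4).
(1−a)S·A_cross = εσ·A_surf·T⁴  ⇒  T⁴ = (1−a)S/(4σ).
T⁴ = 0.280·1610/(4·5.67×10⁻⁸) = 1.988×10⁹ K⁴.
T = (1.988×10⁹)^(1/4).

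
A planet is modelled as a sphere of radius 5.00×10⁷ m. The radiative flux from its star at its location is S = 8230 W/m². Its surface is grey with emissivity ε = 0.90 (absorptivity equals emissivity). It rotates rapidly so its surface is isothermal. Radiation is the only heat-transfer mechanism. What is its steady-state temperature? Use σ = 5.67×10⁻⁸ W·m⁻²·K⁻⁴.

T ≈ 436 K

At equilibrium, absorbed power = emitted power.
Absorbing cross-section = πr² = 7.854×10¹⁵ m²; emitting surface = 4πr² = 3.142×10¹⁶ m² (ratio 4).
εS·A_cross = εσ·A_surf·T⁴  ⇒  T⁴ = S/(4σ)   (ε cancels).
T⁴ = 8230/(4·5.67×10⁻⁸) = 3.629×10¹⁰ K⁴.
T = (3.629×10¹⁰)^(1/4).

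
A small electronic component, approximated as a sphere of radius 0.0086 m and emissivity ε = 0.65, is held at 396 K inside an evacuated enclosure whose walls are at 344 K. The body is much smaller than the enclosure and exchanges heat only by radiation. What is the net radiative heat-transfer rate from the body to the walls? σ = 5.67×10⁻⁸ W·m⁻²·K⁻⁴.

For a small grey body in a large enclosure: P_net = εσA(T_body⁴ − T_wall⁴).
A = 4πr² = 9.294×10⁻⁴ m²; T_body⁴ − T_wall⁴ = 2.459×10¹⁰ − 1.400×10¹⁰ = 1.059×10¹⁰ K⁴.
|P_net| = 0.65·5.67×10⁻⁸·9.294×10⁻⁴·1.059×10¹⁰.

P_net ≈ 0.363 W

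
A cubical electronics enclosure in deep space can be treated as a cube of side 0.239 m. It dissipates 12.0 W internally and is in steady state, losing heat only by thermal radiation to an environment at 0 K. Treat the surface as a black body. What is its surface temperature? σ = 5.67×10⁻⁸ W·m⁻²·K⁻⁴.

Steady state: internal power = radiated power, P = εσA T⁴.
Radiating area A = 6L² = 0.3427 m².
T⁴ = P/(εσA) = 12.0/(1.0·5.67×10⁻⁸·0.3427) = 6.175×10⁸ K⁴.
T = (6.175×10⁸)^(1/4).

T ≈ 158 K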